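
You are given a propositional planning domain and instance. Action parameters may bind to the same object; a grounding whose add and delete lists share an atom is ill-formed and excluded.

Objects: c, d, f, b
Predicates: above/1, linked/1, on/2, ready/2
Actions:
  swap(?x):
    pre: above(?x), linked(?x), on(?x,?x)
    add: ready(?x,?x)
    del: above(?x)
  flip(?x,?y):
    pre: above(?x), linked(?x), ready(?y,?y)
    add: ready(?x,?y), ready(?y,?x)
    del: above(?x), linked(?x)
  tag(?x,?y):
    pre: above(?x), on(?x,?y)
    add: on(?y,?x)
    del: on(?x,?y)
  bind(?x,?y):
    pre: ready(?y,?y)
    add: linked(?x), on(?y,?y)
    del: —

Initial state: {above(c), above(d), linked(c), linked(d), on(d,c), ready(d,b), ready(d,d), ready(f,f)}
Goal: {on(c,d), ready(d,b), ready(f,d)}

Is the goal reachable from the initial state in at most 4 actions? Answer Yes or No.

1. tag(d,c)  →  {above(c), above(d), linked(c), linked(d), on(c,d), ready(d,b), ready(d,d), ready(f,f)}
2. flip(d,f)  →  {above(c), linked(c), on(c,d), ready(d,b), ready(d,d), ready(d,f), ready(f,d), ready(f,f)}
optimal plan length = 2; 2 ≤ 4

Yes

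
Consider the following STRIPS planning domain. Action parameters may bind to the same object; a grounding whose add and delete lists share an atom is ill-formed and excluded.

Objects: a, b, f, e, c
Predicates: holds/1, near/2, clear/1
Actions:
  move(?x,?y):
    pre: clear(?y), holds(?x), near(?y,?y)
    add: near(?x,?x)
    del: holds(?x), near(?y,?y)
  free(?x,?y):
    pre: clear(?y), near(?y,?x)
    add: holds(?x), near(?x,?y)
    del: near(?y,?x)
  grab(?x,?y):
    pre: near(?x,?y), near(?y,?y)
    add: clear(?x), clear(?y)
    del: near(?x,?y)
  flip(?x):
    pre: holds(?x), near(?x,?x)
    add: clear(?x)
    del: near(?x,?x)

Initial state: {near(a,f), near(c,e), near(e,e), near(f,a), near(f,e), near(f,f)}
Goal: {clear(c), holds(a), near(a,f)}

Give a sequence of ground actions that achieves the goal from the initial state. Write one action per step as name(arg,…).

1. grab(a,f)  →  {clear(a), clear(f), near(c,e), near(e,e), near(f,a), near(f,e), near(f,f)}
2. free(a,f)  →  {clear(a), clear(f), holds(a), near(a,f), near(c,e), near(e,e), near(f,e), near(f,f)}
3. grab(c,e)  →  {clear(a), clear(c), clear(e), clear(f), holds(a), near(a,f), near(e,e), near(f,e), near(f,f)}

grab(a,f); free(a,f); grab(c,e)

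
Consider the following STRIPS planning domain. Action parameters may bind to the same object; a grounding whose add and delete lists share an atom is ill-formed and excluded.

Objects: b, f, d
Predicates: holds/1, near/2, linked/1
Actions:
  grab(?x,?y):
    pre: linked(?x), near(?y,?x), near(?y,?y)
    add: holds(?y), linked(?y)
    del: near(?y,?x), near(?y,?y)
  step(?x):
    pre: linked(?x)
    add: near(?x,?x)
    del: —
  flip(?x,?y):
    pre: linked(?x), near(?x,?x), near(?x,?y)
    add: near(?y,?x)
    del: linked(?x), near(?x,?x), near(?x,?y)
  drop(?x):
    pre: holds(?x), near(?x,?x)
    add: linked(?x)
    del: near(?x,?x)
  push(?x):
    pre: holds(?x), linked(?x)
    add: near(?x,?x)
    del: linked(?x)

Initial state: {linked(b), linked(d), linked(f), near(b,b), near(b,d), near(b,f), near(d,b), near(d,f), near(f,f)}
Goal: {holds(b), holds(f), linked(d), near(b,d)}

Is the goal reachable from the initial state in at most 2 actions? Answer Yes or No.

1. grab(b,b)  →  {holds(b), linked(b), linked(d), linked(f), near(b,d), near(b,f), near(d,b), near(d,f), near(f,f)}
2. grab(f,f)  →  {holds(b), holds(f), linked(b), linked(d), linked(f), near(b,d), near(b,f), near(d,b), near(d,f)}
optimal plan length = 2; 2 ≤ 2

Yes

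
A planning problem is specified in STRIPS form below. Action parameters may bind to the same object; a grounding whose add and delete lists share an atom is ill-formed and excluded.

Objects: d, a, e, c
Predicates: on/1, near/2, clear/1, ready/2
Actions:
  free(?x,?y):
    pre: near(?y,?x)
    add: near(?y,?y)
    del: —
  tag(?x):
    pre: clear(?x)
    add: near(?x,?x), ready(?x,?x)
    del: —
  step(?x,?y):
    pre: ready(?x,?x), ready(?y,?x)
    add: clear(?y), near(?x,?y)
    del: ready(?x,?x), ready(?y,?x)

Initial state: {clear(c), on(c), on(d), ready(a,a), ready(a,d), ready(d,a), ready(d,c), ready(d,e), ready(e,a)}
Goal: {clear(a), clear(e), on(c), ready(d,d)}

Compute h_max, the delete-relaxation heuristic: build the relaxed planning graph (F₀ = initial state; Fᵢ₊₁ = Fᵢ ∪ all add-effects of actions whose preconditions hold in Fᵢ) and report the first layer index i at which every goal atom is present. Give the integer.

2

F0 = init (9 atoms)
F1 = F0 ∪ {clear(a), clear(d), clear(e), near(a,a), near(a,d), near(a,e), near(c,c), ready(c,c)}  (17 atoms)
F2 = F1 ∪ {near(c,d), near(d,d), near(e,e), ready(d,d), ready(e,e)}  (22 atoms)
goal ⊆ F2  ⇒  h_max = 2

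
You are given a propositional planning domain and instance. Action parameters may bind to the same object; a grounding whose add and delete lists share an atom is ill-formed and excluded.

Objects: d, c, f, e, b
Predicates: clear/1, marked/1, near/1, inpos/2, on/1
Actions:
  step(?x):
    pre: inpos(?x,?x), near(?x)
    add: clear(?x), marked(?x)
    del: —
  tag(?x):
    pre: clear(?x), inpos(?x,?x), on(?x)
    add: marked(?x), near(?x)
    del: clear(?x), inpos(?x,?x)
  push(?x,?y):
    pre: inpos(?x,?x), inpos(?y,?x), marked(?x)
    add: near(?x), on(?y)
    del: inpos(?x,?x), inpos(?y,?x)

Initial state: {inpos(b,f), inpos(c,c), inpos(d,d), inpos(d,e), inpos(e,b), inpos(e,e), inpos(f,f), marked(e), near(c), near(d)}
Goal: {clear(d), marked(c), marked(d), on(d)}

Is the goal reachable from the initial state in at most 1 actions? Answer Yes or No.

1. step(d)  →  {clear(d), inpos(b,f), inpos(c,c), inpos(d,d), inpos(d,e), inpos(e,b), inpos(e,e), inpos(f,f), marked(d), marked(e), near(c), near(d)}
2. step(c)  →  {clear(c), clear(d), inpos(b,f), inpos(c,c), inpos(d,d), inpos(d,e), inpos(e,b), inpos(e,e), inpos(f,f), marked(c), marked(d), marked(e), near(c), near(d)}
3. push(d,d)  →  {clear(c), clear(d), inpos(b,f), inpos(c,c), inpos(d,e), inpos(e,b), inpos(e,e), inpos(f,f), marked(c), marked(d), marked(e), near(c), near(d), on(d)}
optimal plan length = 3; 3 > 1

No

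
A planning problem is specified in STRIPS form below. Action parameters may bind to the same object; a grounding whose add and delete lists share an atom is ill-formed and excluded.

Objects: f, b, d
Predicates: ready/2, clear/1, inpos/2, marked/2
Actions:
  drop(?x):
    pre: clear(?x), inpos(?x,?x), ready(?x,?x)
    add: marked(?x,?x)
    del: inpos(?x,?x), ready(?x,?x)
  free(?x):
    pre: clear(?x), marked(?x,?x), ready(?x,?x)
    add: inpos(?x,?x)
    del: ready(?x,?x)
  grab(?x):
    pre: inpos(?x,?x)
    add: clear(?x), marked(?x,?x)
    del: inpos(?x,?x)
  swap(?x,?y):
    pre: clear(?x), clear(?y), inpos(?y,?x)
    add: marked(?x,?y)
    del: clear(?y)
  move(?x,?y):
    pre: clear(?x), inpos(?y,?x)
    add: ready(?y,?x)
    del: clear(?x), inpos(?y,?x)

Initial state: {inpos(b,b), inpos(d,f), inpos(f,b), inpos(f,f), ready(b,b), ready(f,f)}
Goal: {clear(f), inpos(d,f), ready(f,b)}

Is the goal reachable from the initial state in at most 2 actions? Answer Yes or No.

1. grab(f)  →  {clear(f), inpos(b,b), inpos(d,f), inpos(f,b), marked(f,f), ready(b,b), ready(f,f)}
2. grab(b)  →  {clear(b), clear(f), inpos(d,f), inpos(f,b), marked(b,b), marked(f,f), ready(b,b), ready(f,f)}
3. move(b,f)  →  {clear(f), inpos(d,f), marked(b,b), marked(f,f), ready(b,b), ready(f,b), ready(f,f)}
optimal plan length = 3; 3 > 2

No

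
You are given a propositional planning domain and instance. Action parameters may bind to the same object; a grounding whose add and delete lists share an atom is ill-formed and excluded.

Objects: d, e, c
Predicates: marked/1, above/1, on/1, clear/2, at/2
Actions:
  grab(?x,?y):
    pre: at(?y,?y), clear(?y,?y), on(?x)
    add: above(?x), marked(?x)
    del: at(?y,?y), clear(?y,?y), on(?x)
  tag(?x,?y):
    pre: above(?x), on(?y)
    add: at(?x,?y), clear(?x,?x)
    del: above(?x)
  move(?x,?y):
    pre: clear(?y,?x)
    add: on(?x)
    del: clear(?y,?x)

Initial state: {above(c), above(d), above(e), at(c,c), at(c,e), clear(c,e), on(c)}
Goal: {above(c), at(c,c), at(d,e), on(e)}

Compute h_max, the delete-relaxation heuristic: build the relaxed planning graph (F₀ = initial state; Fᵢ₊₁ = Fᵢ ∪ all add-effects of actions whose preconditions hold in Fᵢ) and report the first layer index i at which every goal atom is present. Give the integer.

F0 = init (7 atoms)
F1 = F0 ∪ {at(d,c), at(e,c), clear(c,c), clear(d,d), clear(e,e), on(e)}  (13 atoms)
F2 = F1 ∪ {at(d,e), at(e,e), marked(c), marked(e), on(d)}  (18 atoms)
goal ⊆ F2  ⇒  h_max = 2

2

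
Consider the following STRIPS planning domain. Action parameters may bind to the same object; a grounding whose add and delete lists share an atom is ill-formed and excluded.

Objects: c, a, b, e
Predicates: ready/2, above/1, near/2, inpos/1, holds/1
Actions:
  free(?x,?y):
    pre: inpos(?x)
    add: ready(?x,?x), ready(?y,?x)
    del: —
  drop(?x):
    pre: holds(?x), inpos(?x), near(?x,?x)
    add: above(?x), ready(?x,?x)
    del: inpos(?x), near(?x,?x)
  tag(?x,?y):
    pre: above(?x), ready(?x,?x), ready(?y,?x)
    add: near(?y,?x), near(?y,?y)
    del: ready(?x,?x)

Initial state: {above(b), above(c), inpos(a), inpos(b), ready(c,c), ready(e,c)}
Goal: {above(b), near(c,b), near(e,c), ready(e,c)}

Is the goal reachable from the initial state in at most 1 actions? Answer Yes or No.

No

1. free(b,c)  →  {above(b), above(c), inpos(a), inpos(b), ready(b,b), ready(c,b), ready(c,c), ready(e,c)}
2. tag(c,e)  →  {above(b), above(c), inpos(a), inpos(b), near(e,c), near(e,e), ready(b,b), ready(c,b), ready(e,c)}
3. tag(b,c)  →  {above(b), above(c), inpos(a), inpos(b), near(c,b), near(c,c), near(e,c), near(e,e), ready(c,b), ready(e,c)}
optimal plan length = 3; 3 > 1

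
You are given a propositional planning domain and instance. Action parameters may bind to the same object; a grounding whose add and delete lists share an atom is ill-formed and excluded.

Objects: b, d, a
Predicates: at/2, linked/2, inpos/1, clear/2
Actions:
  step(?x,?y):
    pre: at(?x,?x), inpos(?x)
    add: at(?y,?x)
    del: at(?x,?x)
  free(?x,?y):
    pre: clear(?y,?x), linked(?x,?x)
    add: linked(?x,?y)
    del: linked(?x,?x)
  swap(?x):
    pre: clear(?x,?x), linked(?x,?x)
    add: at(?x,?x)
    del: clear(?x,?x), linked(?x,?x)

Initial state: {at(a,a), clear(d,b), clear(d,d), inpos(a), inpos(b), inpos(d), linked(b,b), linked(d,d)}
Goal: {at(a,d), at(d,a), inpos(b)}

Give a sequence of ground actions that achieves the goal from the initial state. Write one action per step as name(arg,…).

1. step(a,d)  →  {at(d,a), clear(d,b), clear(d,d), inpos(a), inpos(b), inpos(d), linked(b,b), linked(d,d)}
2. swap(d)  →  {at(d,a), at(d,d), clear(d,b), inpos(a), inpos(b), inpos(d), linked(b,b)}
3. step(d,a)  →  {at(a,d), at(d,a), clear(d,b), inpos(a), inpos(b), inpos(d), linked(b,b)}

step(a,d); swap(d); step(d,a)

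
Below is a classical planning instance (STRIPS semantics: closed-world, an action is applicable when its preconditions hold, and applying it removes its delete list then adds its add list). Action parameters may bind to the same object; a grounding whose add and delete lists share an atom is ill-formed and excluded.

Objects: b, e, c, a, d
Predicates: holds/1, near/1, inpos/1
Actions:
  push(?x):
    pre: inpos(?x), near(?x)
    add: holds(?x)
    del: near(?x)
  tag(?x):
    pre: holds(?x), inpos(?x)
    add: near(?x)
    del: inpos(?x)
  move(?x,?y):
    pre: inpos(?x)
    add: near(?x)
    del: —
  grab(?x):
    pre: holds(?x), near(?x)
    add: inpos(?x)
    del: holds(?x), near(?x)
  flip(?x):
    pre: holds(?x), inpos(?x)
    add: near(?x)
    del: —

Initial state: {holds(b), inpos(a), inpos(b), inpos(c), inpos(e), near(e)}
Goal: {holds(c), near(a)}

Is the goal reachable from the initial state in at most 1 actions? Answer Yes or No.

1. move(c,b)  →  {holds(b), inpos(a), inpos(b), inpos(c), inpos(e), near(c), near(e)}
2. push(c)  →  {holds(b), holds(c), inpos(a), inpos(b), inpos(c), inpos(e), near(e)}
3. move(a,b)  →  {holds(b), holds(c), inpos(a), inpos(b), inpos(c), inpos(e), near(a), near(e)}
optimal plan length = 3; 3 > 1

No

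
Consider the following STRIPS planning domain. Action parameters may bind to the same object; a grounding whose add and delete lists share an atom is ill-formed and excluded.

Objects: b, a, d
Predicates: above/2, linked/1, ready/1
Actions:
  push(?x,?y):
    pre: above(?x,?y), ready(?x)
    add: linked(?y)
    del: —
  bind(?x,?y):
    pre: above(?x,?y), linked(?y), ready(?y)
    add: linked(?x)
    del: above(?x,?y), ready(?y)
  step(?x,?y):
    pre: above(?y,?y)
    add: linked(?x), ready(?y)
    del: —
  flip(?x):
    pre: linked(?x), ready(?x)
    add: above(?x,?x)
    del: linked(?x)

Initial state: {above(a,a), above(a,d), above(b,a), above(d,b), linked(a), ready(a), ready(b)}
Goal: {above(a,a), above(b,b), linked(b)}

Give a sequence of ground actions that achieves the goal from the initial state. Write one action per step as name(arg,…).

bind(b,a); flip(b); push(b,b)

1. bind(b,a)  →  {above(a,a), above(a,d), above(d,b), linked(a), linked(b), ready(b)}
2. flip(b)  →  {above(a,a), above(a,d), above(b,b), above(d,b), linked(a), ready(b)}
3. push(b,b)  →  {above(a,a), above(a,d), above(b,b), above(d,b), linked(a), linked(b), ready(b)}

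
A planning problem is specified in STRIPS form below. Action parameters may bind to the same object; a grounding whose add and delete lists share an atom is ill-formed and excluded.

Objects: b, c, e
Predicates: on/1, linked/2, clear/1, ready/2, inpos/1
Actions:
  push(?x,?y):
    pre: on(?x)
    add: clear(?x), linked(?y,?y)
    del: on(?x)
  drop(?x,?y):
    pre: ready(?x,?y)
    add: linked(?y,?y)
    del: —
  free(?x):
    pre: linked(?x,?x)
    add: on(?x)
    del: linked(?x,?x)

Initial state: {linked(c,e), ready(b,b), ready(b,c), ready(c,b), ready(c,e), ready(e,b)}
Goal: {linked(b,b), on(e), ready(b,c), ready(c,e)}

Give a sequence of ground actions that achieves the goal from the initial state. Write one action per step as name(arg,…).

drop(b,b); drop(c,e); free(e)

1. drop(b,b)  →  {linked(b,b), linked(c,e), ready(b,b), ready(b,c), ready(c,b), ready(c,e), ready(e,b)}
2. drop(c,e)  →  {linked(b,b), linked(c,e), linked(e,e), ready(b,b), ready(b,c), ready(c,b), ready(c,e), ready(e,b)}
3. free(e)  →  {linked(b,b), linked(c,e), on(e), ready(b,b), ready(b,c), ready(c,b), ready(c,e), ready(e,b)}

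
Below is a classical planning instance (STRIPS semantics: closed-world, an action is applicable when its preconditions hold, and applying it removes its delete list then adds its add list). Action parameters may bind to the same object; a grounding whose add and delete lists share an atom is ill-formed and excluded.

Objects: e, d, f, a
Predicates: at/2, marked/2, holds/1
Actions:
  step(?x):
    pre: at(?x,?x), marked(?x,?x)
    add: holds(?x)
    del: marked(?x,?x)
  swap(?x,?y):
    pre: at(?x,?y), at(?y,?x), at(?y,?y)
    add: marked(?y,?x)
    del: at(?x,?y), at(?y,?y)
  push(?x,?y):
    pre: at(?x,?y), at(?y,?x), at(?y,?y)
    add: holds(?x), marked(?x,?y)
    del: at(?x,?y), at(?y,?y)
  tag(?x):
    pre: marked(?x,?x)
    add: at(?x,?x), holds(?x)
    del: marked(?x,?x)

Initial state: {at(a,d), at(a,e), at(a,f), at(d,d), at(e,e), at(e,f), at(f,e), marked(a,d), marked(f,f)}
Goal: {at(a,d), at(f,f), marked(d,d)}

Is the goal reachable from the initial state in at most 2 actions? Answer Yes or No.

Yes

1. swap(d,d)  →  {at(a,d), at(a,e), at(a,f), at(e,e), at(e,f), at(f,e), marked(a,d), marked(d,d), marked(f,f)}
2. tag(f)  →  {at(a,d), at(a,e), at(a,f), at(e,e), at(e,f), at(f,e), at(f,f), holds(f), marked(a,d), marked(d,d)}
optimal plan length = 2; 2 ≤ 2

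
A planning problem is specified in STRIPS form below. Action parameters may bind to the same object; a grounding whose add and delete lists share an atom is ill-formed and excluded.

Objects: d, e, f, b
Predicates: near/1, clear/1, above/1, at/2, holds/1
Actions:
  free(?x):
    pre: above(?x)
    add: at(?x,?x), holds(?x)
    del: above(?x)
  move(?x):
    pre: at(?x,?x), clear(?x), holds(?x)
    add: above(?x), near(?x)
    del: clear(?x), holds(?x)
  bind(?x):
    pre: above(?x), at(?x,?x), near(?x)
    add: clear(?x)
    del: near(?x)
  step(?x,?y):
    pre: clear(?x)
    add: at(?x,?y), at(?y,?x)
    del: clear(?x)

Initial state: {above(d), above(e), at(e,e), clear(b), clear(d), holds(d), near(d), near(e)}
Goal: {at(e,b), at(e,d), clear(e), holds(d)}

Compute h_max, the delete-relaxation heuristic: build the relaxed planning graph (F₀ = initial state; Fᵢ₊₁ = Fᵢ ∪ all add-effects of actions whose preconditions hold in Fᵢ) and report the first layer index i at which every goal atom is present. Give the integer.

F0 = init (8 atoms)
F1 = F0 ∪ {at(b,b), at(b,d), at(b,e), at(b,f), at(d,b), at(d,d), at(d,e), at(d,f), at(e,b), at(e,d), at(f,b), at(f,d), clear(e), holds(e)}  (22 atoms)
goal ⊆ F1  ⇒  h_max = 1

1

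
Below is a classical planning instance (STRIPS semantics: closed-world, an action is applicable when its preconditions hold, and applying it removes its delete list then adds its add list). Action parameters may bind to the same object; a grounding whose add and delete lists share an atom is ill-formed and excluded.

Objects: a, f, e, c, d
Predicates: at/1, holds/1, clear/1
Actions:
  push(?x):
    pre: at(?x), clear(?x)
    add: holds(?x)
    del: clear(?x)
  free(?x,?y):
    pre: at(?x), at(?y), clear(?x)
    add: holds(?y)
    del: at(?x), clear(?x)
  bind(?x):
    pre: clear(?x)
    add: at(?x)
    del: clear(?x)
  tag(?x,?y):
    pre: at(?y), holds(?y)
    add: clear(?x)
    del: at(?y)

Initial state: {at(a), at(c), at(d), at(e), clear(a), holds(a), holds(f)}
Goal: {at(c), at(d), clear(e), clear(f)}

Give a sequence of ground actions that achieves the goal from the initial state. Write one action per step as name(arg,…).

tag(f,a); bind(a); tag(e,a)

1. tag(f,a)  →  {at(c), at(d), at(e), clear(a), clear(f), holds(a), holds(f)}
2. bind(a)  →  {at(a), at(c), at(d), at(e), clear(f), holds(a), holds(f)}
3. tag(e,a)  →  {at(c), at(d), at(e), clear(e), clear(f), holds(a), holds(f)}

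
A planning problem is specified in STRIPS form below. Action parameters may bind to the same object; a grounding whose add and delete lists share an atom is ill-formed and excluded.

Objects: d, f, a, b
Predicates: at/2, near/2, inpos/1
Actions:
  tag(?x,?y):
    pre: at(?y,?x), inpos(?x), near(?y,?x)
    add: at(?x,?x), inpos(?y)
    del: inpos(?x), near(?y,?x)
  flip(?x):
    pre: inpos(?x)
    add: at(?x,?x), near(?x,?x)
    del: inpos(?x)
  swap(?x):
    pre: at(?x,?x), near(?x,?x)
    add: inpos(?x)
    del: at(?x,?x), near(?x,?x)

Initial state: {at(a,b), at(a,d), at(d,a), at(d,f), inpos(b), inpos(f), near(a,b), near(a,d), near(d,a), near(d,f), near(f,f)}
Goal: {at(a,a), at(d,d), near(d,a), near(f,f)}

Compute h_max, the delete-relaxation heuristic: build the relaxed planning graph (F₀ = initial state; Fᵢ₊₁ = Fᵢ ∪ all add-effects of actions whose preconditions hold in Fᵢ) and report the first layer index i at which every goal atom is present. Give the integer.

F0 = init (11 atoms)
F1 = F0 ∪ {at(b,b), at(f,f), inpos(a), inpos(d), near(b,b)}  (16 atoms)
F2 = F1 ∪ {at(a,a), at(d,d), near(a,a), near(d,d)}  (20 atoms)
goal ⊆ F2  ⇒  h_max = 2

2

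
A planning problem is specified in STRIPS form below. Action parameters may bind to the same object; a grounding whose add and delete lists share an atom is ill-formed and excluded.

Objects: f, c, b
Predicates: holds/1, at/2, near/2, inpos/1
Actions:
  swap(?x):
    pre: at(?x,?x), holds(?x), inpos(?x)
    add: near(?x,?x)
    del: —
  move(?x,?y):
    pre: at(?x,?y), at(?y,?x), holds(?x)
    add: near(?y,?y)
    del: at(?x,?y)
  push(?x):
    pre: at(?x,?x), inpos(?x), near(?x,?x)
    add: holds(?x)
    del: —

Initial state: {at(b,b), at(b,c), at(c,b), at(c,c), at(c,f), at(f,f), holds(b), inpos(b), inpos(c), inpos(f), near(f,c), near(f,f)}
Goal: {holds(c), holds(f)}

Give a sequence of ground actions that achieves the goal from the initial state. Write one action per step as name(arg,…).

1. move(b,c)  →  {at(b,b), at(c,b), at(c,c), at(c,f), at(f,f), holds(b), inpos(b), inpos(c), inpos(f), near(c,c), near(f,c), near(f,f)}
2. push(f)  →  {at(b,b), at(c,b), at(c,c), at(c,f), at(f,f), holds(b), holds(f), inpos(b), inpos(c), inpos(f), near(c,c), near(f,c), near(f,f)}
3. push(c)  →  {at(b,b), at(c,b), at(c,c), at(c,f), at(f,f), holds(b), holds(c), holds(f), inpos(b), inpos(c), inpos(f), near(c,c), near(f,c), near(f,f)}

move(b,c); push(f); push(c)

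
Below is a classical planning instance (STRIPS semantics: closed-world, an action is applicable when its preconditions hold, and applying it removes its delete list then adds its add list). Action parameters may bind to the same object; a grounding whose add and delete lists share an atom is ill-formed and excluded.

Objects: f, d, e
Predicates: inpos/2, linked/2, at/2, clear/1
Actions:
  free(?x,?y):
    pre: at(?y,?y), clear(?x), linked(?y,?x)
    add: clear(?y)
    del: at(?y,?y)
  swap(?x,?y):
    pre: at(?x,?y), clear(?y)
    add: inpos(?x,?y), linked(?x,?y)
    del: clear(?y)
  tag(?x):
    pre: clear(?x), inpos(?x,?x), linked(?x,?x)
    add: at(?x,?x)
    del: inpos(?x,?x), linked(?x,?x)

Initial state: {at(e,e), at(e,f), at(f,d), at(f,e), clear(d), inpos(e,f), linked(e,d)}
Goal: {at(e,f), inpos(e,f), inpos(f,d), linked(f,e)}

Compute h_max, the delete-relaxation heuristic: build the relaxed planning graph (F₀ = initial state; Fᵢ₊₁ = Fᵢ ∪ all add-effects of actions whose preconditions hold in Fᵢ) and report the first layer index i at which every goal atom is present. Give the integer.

F0 = init (7 atoms)
F1 = F0 ∪ {clear(e), inpos(f,d), linked(f,d)}  (10 atoms)
F2 = F1 ∪ {inpos(e,e), inpos(f,e), linked(e,e), linked(f,e)}  (14 atoms)
goal ⊆ F2  ⇒  h_max = 2

2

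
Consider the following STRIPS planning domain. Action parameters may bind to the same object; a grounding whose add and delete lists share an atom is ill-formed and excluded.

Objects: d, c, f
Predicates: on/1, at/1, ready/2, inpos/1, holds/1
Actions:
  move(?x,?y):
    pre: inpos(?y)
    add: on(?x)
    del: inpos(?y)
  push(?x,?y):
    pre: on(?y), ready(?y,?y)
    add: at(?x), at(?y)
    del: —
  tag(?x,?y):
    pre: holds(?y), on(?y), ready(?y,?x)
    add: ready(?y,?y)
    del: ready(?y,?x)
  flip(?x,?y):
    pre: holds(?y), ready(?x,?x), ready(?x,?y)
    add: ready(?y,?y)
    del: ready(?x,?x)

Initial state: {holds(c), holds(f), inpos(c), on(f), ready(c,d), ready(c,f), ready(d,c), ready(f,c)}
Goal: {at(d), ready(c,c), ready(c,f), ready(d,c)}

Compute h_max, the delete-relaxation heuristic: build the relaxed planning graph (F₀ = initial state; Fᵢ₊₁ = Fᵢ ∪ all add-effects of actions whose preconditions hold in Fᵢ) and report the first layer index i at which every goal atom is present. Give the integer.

2

F0 = init (8 atoms)
F1 = F0 ∪ {on(c), on(d), ready(f,f)}  (11 atoms)
F2 = F1 ∪ {at(c), at(d), at(f), ready(c,c)}  (15 atoms)
goal ⊆ F2  ⇒  h_max = 2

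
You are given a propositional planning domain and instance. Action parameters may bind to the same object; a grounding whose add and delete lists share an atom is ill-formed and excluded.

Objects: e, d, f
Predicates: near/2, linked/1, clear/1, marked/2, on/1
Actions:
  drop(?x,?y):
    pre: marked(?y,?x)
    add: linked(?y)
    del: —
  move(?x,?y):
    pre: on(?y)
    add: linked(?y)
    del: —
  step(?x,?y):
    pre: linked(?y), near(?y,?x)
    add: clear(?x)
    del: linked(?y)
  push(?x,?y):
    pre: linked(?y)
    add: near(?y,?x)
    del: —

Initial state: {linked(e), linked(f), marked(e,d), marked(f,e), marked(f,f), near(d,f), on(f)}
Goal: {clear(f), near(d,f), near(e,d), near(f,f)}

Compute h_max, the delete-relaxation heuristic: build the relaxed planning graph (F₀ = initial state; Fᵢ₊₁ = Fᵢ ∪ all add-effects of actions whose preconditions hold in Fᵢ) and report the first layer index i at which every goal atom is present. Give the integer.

F0 = init (7 atoms)
F1 = F0 ∪ {near(e,d), near(e,e), near(e,f), near(f,d), near(f,e), near(f,f)}  (13 atoms)
F2 = F1 ∪ {clear(d), clear(e), clear(f)}  (16 atoms)
goal ⊆ F2  ⇒  h_max = 2

2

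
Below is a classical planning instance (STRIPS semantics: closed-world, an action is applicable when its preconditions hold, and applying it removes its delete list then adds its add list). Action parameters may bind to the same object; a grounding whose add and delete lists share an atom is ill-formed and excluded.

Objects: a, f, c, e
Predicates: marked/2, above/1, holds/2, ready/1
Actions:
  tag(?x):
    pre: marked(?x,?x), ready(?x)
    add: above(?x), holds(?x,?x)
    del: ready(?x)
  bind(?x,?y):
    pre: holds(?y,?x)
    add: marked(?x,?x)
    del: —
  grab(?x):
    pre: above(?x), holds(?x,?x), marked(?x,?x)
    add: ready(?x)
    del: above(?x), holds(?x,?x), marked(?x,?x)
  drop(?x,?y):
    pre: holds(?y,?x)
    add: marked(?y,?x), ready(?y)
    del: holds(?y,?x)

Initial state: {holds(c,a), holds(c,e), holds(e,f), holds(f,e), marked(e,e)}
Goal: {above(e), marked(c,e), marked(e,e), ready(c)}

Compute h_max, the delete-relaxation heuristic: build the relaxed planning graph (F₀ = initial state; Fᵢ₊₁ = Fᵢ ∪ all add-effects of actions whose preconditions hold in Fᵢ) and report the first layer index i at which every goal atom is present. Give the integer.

2

F0 = init (5 atoms)
F1 = F0 ∪ {marked(a,a), marked(c,a), marked(c,e), marked(e,f), marked(f,e), marked(f,f), ready(c), ready(e), ready(f)}  (14 atoms)
F2 = F1 ∪ {above(e), above(f), holds(e,e), holds(f,f)}  (18 atoms)
goal ⊆ F2  ⇒  h_max = 2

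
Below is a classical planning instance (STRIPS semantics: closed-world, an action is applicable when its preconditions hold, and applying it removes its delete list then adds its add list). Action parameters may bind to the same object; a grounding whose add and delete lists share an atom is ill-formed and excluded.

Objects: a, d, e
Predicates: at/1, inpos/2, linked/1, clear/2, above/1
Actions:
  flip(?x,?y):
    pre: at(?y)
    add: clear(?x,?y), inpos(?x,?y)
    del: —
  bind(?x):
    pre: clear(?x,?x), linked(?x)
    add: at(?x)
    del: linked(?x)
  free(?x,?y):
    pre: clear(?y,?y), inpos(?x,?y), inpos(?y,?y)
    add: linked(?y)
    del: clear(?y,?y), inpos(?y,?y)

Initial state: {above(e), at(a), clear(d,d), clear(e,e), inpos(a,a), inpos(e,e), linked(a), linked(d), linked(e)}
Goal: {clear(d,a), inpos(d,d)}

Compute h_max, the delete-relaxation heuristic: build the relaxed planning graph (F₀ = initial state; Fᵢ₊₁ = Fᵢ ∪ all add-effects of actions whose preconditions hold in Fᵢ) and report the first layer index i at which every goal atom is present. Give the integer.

F0 = init (9 atoms)
F1 = F0 ∪ {at(d), at(e), clear(a,a), clear(d,a), clear(e,a), inpos(d,a), inpos(e,a)}  (16 atoms)
F2 = F1 ∪ {clear(a,d), clear(a,e), clear(d,e), clear(e,d), inpos(a,d), inpos(a,e), inpos(d,d), inpos(d,e), inpos(e,d)}  (25 atoms)
goal ⊆ F2  ⇒  h_max = 2

2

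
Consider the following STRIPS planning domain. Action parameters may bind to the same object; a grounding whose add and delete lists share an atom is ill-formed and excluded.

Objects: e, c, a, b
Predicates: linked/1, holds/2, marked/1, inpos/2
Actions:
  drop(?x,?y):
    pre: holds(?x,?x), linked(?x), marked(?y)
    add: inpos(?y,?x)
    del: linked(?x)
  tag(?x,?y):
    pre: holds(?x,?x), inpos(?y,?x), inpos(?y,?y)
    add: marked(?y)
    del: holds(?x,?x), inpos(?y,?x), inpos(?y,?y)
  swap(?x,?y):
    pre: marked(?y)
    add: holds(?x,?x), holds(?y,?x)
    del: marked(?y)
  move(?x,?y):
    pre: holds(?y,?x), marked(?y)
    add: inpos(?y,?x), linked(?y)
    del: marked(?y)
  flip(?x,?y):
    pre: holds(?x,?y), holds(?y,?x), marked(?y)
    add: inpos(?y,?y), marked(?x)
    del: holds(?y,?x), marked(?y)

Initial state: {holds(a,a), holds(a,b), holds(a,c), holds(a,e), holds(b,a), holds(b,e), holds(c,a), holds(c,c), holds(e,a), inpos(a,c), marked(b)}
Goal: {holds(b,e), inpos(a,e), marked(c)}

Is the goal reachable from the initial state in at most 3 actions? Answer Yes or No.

No

1. flip(a,b)  →  {holds(a,a), holds(a,b), holds(a,c), holds(a,e), holds(b,e), holds(c,a), holds(c,c), holds(e,a), inpos(a,c), inpos(b,b), marked(a)}
2. flip(c,a)  →  {holds(a,a), holds(a,b), holds(a,e), holds(b,e), holds(c,a), holds(c,c), holds(e,a), inpos(a,a), inpos(a,c), inpos(b,b), marked(c)}
3. tag(c,a)  →  {holds(a,a), holds(a,b), holds(a,e), holds(b,e), holds(c,a), holds(e,a), inpos(b,b), marked(a), marked(c)}
4. move(e,a)  →  {holds(a,a), holds(a,b), holds(a,e), holds(b,e), holds(c,a), holds(e,a), inpos(a,e), inpos(b,b), linked(a), marked(c)}
optimal plan length = 4; 4 > 3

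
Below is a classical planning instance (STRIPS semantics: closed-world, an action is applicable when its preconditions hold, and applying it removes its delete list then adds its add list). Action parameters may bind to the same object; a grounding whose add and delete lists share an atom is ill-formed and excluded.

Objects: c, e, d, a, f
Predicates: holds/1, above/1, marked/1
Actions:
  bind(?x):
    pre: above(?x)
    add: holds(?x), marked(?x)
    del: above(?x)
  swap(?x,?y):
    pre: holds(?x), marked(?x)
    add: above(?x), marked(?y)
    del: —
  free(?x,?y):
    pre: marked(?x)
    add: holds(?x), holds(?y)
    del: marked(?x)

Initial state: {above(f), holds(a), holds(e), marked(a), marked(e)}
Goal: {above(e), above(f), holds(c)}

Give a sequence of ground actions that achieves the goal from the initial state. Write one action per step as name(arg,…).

swap(e,c); free(c,c)

1. swap(e,c)  →  {above(e), above(f), holds(a), holds(e), marked(a), marked(c), marked(e)}
2. free(c,c)  →  {above(e), above(f), holds(a), holds(c), holds(e), marked(a), marked(e)}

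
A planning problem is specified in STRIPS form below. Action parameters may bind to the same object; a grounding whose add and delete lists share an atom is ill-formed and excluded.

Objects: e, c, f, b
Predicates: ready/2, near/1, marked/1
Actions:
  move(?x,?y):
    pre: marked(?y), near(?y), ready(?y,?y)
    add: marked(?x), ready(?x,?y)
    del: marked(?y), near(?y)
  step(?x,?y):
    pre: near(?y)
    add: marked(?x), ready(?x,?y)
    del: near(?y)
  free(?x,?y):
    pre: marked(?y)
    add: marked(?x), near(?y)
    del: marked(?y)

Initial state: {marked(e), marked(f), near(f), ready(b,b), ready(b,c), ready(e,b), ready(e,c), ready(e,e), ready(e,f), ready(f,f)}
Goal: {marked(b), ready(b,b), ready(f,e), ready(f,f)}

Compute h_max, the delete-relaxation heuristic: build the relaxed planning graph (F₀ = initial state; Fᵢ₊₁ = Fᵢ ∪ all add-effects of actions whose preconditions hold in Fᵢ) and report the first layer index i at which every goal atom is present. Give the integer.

F0 = init (10 atoms)
F1 = F0 ∪ {marked(b), marked(c), near(e), ready(b,f), ready(c,f)}  (15 atoms)
F2 = F1 ∪ {near(b), near(c), ready(b,e), ready(c,e), ready(f,e)}  (20 atoms)
goal ⊆ F2  ⇒  h_max = 2

2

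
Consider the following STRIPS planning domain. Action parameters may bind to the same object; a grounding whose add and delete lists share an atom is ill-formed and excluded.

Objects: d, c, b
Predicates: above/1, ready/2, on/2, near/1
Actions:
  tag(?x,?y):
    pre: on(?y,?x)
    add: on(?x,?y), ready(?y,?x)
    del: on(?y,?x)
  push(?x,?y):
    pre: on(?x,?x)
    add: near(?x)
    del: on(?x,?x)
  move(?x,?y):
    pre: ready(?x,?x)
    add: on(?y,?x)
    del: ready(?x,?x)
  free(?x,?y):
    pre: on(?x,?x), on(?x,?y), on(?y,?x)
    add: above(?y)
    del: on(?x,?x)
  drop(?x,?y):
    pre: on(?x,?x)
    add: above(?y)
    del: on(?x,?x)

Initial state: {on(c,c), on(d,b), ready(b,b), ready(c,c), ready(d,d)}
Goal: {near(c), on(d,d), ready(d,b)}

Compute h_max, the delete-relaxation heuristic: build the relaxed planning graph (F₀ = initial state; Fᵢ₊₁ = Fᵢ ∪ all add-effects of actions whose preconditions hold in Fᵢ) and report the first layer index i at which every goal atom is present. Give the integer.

1

F0 = init (5 atoms)
F1 = F0 ∪ {above(b), above(c), above(d), near(c), on(b,b), on(b,c), on(b,d), on(c,b), on(c,d), on(d,c), on(d,d), ready(d,b)}  (17 atoms)
goal ⊆ F1  ⇒  h_max = 1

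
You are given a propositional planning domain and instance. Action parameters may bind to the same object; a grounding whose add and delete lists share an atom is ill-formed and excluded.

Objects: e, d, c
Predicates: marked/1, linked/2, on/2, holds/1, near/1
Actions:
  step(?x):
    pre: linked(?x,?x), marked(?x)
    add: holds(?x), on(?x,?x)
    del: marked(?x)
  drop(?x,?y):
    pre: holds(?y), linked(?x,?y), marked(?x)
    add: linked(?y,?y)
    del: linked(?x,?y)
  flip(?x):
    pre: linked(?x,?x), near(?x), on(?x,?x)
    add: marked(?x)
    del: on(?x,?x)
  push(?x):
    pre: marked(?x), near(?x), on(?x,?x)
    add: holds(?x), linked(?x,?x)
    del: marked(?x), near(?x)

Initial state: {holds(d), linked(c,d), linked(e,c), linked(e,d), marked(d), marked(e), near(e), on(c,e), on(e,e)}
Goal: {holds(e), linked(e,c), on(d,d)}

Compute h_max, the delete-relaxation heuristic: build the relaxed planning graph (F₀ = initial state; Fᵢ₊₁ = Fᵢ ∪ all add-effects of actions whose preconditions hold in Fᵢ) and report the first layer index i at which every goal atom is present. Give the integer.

F0 = init (9 atoms)
F1 = F0 ∪ {holds(e), linked(d,d), linked(e,e)}  (12 atoms)
F2 = F1 ∪ {on(d,d)}  (13 atoms)
goal ⊆ F2  ⇒  h_max = 2

2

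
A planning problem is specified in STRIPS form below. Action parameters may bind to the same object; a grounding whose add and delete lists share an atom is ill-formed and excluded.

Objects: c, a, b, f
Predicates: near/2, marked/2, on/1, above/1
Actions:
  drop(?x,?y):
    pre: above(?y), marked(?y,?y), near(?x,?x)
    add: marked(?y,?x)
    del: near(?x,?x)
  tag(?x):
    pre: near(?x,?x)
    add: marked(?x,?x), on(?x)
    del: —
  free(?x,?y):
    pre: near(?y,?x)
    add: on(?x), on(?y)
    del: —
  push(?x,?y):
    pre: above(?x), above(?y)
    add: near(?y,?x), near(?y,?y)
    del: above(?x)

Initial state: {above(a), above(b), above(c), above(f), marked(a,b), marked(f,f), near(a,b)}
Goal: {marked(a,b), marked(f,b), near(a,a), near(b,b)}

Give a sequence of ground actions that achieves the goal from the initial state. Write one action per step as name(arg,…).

push(c,a); push(a,b); drop(b,f); push(b,b)

1. push(c,a)  →  {above(a), above(b), above(f), marked(a,b), marked(f,f), near(a,a), near(a,b), near(a,c)}
2. push(a,b)  →  {above(b), above(f), marked(a,b), marked(f,f), near(a,a), near(a,b), near(a,c), near(b,a), near(b,b)}
3. drop(b,f)  →  {above(b), above(f), marked(a,b), marked(f,b), marked(f,f), near(a,a), near(a,b), near(a,c), near(b,a)}
4. push(b,b)  →  {above(f), marked(a,b), marked(f,b), marked(f,f), near(a,a), near(a,b), near(a,c), near(b,a), near(b,b)}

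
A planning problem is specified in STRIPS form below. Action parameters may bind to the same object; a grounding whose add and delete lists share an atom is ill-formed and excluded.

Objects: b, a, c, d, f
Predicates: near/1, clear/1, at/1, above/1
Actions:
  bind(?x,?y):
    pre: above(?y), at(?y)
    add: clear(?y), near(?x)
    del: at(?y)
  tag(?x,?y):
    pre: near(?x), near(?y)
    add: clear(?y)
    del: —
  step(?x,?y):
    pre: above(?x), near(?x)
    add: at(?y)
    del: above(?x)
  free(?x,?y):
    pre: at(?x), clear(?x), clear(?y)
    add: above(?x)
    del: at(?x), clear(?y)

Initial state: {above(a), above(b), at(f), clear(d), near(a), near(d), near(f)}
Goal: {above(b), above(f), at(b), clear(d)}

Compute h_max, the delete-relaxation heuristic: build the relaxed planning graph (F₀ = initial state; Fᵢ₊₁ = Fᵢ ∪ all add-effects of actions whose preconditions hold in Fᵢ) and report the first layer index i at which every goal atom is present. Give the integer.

F0 = init (7 atoms)
F1 = F0 ∪ {at(a), at(b), at(c), at(d), clear(a), clear(f)}  (13 atoms)
F2 = F1 ∪ {above(d), above(f), clear(b), near(b), near(c)}  (18 atoms)
goal ⊆ F2  ⇒  h_max = 2

2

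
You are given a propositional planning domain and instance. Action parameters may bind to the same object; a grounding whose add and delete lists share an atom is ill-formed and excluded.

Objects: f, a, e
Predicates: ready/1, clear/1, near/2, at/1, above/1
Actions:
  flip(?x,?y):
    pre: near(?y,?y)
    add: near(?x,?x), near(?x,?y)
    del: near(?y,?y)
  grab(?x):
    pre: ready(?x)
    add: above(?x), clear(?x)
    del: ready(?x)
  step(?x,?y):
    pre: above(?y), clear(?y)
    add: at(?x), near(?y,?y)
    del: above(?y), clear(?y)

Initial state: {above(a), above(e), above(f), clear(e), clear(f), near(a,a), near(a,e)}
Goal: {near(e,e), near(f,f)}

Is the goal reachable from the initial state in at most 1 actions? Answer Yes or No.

No

1. flip(f,a)  →  {above(a), above(e), above(f), clear(e), clear(f), near(a,e), near(f,a), near(f,f)}
2. step(f,e)  →  {above(a), above(f), at(f), clear(f), near(a,e), near(e,e), near(f,a), near(f,f)}
optimal plan length = 2; 2 > 1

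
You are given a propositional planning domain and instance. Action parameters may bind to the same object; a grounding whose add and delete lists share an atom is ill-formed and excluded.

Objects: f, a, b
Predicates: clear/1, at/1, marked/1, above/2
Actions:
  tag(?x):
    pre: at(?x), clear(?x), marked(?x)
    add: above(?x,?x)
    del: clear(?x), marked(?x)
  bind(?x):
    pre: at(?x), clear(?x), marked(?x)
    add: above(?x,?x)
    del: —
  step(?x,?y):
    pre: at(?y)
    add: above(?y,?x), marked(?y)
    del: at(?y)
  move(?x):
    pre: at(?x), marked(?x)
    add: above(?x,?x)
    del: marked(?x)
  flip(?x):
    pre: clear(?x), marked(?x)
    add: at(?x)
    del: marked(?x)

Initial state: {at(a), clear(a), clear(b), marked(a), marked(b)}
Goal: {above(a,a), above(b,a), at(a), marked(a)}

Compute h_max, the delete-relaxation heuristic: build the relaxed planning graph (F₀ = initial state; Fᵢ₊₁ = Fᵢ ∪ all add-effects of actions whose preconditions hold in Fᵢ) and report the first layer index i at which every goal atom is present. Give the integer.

F0 = init (5 atoms)
F1 = F0 ∪ {above(a,a), above(a,b), above(a,f), at(b)}  (9 atoms)
F2 = F1 ∪ {above(b,a), above(b,b), above(b,f)}  (12 atoms)
goal ⊆ F2  ⇒  h_max = 2

2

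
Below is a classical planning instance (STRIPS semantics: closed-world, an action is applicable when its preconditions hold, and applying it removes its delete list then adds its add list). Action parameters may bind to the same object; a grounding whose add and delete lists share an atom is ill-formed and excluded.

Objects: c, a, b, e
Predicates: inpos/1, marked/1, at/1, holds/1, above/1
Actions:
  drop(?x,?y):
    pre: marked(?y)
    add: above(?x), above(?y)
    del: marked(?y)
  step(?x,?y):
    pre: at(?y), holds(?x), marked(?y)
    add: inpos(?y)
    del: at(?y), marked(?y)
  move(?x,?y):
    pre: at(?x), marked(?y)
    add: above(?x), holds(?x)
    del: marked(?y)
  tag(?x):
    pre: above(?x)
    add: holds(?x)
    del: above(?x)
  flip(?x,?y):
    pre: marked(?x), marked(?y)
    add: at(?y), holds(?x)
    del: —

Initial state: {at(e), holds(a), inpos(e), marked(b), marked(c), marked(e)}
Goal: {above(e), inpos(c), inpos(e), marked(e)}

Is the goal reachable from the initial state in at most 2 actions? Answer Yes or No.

1. drop(e,b)  →  {above(b), above(e), at(e), holds(a), inpos(e), marked(c), marked(e)}
2. flip(c,c)  →  {above(b), above(e), at(c), at(e), holds(a), holds(c), inpos(e), marked(c), marked(e)}
3. step(c,c)  →  {above(b), above(e), at(e), holds(a), holds(c), inpos(c), inpos(e), marked(e)}
optimal plan length = 3; 3 > 2

No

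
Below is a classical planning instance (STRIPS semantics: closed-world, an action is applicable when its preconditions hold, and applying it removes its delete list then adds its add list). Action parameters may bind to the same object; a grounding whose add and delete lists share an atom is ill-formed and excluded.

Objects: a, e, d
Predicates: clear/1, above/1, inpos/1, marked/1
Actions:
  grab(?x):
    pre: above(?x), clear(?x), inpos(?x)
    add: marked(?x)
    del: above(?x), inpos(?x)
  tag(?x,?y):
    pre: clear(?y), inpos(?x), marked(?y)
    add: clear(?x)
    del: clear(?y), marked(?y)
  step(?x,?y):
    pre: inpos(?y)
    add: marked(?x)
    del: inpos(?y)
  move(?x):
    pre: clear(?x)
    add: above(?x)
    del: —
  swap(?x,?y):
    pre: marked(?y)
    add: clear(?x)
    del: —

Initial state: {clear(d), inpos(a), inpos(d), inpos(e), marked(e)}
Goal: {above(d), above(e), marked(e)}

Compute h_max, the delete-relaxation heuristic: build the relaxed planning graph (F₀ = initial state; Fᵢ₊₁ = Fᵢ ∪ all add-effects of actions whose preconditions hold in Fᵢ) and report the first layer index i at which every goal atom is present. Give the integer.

F0 = init (5 atoms)
F1 = F0 ∪ {above(d), clear(a), clear(e), marked(a), marked(d)}  (10 atoms)
F2 = F1 ∪ {above(a), above(e)}  (12 atoms)
goal ⊆ F2  ⇒  h_max = 2

2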